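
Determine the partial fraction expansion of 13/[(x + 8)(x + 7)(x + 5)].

Using cover-up method: α = 13/3, β = -13/2, γ = 13/6
Result: (13/3)/(x + 8) - (13/2)/(x + 7) + (13/6)/(x + 5)


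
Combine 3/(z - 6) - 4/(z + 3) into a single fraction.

Common denominator (z - 6)(z + 3). Numerator: 3(z + 3) - 4(z - 6) = (3z + 9) - (4z - 24) = -z + 33
Result: (-z + 33)/[(z - 6)(z + 3)]


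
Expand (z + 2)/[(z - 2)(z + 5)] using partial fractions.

At z=2: α = (1·2 + 2)/(2 + 5) = 4/7. At z=-5: β = (1·(-5) + 2)/(-5 - 2) = 3/7
Result: (4/7)/(z - 2) + (3/7)/(z + 5)


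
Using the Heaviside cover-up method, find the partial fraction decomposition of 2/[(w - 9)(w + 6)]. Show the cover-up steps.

Cover (w - 9): set w=9, get α = 2/(9 + 6) = 2/15. Cover (w + 6): set w=-6, get β = 2/(-6 - 9) = -2/15.
Result: (2/15)/(w - 9) - (2/15)/(w + 6)


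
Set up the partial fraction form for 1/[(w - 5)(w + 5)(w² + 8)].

Two linear + quadratic: A/(w - 5) + B/(w + 5) + (Cw + D)/(w² + 8)


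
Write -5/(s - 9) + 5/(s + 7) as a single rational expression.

Common denominator (s - 9)(s + 7). Numerator: -5(s + 7) + 5(s - 9) = (-5s - 35) + (5s - 45) = -80
Result: (-80)/[(s - 9)(s + 7)]


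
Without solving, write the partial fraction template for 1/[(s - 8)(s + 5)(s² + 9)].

Two linear + quadratic: A/(s - 8) + B/(s + 5) + (Cs + D)/(s² + 9)


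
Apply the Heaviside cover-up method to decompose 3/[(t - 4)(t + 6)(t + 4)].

Cover (t - 4), t=4: P = 3/[(4 + 6)(4 + 4)] = 3/80. Cover (t + 6), t=-6: Q = 3/[(-6 - 4)(-6 + 4)] = 3/20. Cover (t + 4), t=-4: R = 3/[(-4 - 4)(-4 + 6)] = -3/16.
Result: (3/80)/(t - 4) + (3/20)/(t + 6) - (3/16)/(t + 4)


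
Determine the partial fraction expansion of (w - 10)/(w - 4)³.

(w - 10) = P(w - 4)² + Q(w - 4) + R. At w = 4: R = 1·4 - 10 = -6. Coefficients: P = 0, Q = 1
Result: 1/(w - 4)² - 6/(w - 4)³


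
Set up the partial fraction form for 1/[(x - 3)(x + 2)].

Distinct linear factors: A/(x - 3) + B/(x + 2)


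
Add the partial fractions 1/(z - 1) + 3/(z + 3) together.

Common denominator (z - 1)(z + 3). Numerator: 1(z + 3) + 3(z - 1) = (z + 3) + (3z - 3) = 4z
Result: (4z)/[(z - 1)(z + 3)]


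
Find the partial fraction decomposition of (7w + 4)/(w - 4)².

(7w + 4) = α(w - 4) + β. At w = 4: β = 7·4 + 4 = 32. Coeff of w: α = 7
Result: 7/(w - 4) + 32/(w - 4)²


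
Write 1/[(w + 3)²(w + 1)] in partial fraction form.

Cover-up at w=-1: γ = 1/(-1 + 3)² = 1/4. Cover-up at w=-3: β = 1/(-3 + 1) = -1/2. Comparing w² coeff: α = -γ = -1/4
Result: (-1/4)/(w + 3) - (1/2)/(w + 3)² + (1/4)/(w + 1)


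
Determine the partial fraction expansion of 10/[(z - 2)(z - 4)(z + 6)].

Using cover-up method: α = -5/8, β = 1/2, γ = 1/8
Result: (-5/8)/(z - 2) + (1/2)/(z - 4) + (1/8)/(z + 6)


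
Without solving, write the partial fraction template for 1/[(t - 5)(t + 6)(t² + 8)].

Two linear + quadratic: α/(t - 5) + β/(t + 6) + (γt + δ)/(t² + 8)


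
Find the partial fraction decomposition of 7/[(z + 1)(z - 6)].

7/(z + 1)(z - 6) = α/(z + 1) + β/(z - 6). α = 7/(-1 - 6) = -1, β = 7/(6 + 1) = 1
Result: -1/(z + 1) + 1/(z - 6)


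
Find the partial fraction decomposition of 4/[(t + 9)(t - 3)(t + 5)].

Using cover-up method: α = 1/12, β = 1/24, γ = -1/8
Result: (1/12)/(t + 9) + (1/24)/(t - 3) - (1/8)/(t + 5)


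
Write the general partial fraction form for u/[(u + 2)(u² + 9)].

Linear + irreducible quadratic: α/(u + 2) + (βu + γ)/(u² + 9)


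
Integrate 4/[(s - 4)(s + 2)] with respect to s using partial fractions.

Decompose: 4/[(s - 4)(s + 2)] = (2/3)/(s - 4) - (2/3)/(s + 2). Integrate each term: (2/3) ln|(s - 4)| - (2/3) ln|(s + 2)| + C


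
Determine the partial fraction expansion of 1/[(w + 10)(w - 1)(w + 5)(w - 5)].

Using Heaviside cover-up: (-1/825)/(w + 10) - (1/264)/(w - 1) + (1/300)/(w + 5) + (1/600)/(w - 5)


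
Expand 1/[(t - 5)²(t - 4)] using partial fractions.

Cover-up at t=4: γ = 1/(4 - 5)² = 1. Cover-up at t=5: β = 1/(5 - 4) = 1. Comparing t² coeff: α = -γ = -1
Result: -1/(t - 5) + 1/(t - 5)² + 1/(t - 4)


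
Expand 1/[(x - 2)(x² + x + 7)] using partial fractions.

Cover-up at x = 2: P = 1/(2² + 1·2 + 7) = 1/13. Then Q = -P = -1/13, R = -P·(1 + 2) = -3/13
Result: (1/13)/(x - 2) - ((1/13)x + 3/13)/(x² + x + 7)


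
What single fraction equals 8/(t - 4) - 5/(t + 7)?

Common denominator (t - 4)(t + 7). Numerator: 8(t + 7) - 5(t - 4) = (8t + 56) - (5t - 20) = 3t + 76
Result: (3t + 76)/[(t - 4)(t + 7)]


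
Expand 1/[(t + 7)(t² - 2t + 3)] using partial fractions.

Cover-up at t = -7: A = 1/((-7)² - 2·(-7) + 3) = 1/66. Then B = -A = -1/66, C = -A·(-2 - 7) = 3/22
Result: (1/66)/(t + 7) - ((1/66)t - 3/22)/(t² - 2t + 3)


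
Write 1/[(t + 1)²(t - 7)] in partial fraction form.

Cover-up at t=7: R = 1/(7 + 1)² = 1/64. Cover-up at t=-1: Q = 1/(-1 - 7) = -1/8. Comparing t² coeff: P = -R = -1/64
Result: (-1/64)/(t + 1) - (1/8)/(t + 1)² + (1/64)/(t - 7)


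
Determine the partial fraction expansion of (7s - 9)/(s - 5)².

(7s - 9) = α(s - 5) + β. At s = 5: β = 7·5 - 9 = 26. Coeff of s: α = 7
Result: 7/(s - 5) + 26/(s - 5)²


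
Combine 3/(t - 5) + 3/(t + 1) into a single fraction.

Common denominator (t - 5)(t + 1). Numerator: 3(t + 1) + 3(t - 5) = (3t + 3) + (3t - 15) = 6t - 12
Result: (6t - 12)/[(t - 5)(t + 1)]


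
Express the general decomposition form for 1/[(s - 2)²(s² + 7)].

Repeated linear + quadratic: α/(s - 2) + β/(s - 2)² + (γs + δ)/(s² + 7)


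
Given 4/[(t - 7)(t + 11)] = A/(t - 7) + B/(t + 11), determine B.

Cover-up at t = -11: B = 4/(-11 - 7) = -4/18 = -2/9


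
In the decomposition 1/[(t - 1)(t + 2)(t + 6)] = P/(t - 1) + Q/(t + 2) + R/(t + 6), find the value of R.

Cover-up at t = -6: R = 1/[(-6 - 1)(-6 + 2)] = 1/[(-7)(-4)] = 1/28


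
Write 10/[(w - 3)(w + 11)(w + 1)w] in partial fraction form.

Using Heaviside cover-up: (5/84)/(w - 3) - (1/154)/(w + 11) + (1/4)/(w + 1) - (10/33)/w


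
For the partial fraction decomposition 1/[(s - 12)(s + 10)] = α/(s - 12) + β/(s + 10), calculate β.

Cover-up at s = -10: β = 1/(-10 - 12) = -1/22


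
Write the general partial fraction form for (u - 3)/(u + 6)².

Repeated linear factor: P/(u + 6) + Q/(u + 6)²


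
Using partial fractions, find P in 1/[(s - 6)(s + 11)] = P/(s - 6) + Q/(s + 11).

Cover-up at s = 6: P = 1/(6 + 11) = 1/17


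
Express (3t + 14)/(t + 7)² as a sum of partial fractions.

(3t + 14) = α(t + 7) + β. At t = -7: β = 3·(-7) + 14 = -7. Coeff of t: α = 3
Result: 3/(t + 7) - 7/(t + 7)²


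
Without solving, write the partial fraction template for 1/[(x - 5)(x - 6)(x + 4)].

Three distinct linear factors: A/(x - 5) + B/(x - 6) + C/(x + 4)


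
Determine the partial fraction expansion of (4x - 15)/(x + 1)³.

(4x - 15) = A(x + 1)² + B(x + 1) + C. At x = -1: C = 4·(-1) - 15 = -19. Coefficients: A = 0, B = 4
Result: 4/(x + 1)² - 19/(x + 1)³


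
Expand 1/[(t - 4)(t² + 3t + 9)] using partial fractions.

Cover-up at t = 4: A = 1/(4² + 3·4 + 9) = 1/37. Then B = -A = -1/37, C = -A·(3 + 4) = -7/37
Result: (1/37)/(t - 4) - ((1/37)t + 7/37)/(t² + 3t + 9)


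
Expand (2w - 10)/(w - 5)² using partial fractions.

(2w - 10) = α(w - 5) + β. At w = 5: β = 2·5 - 10 = 0. Coeff of w: α = 2
Result: 2/(w - 5)


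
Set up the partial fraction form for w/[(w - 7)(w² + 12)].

Linear + irreducible quadratic: P/(w - 7) + (Qw + R)/(w² + 12)


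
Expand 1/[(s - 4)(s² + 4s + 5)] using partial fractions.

Cover-up at s = 4: α = 1/(4² + 4·4 + 5) = 1/37. Then β = -α = -1/37, γ = -α·(4 + 4) = -8/37
Result: (1/37)/(s - 4) - ((1/37)s + 8/37)/(s² + 4s + 5)


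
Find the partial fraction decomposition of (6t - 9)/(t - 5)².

(6t - 9) = A(t - 5) + B. At t = 5: B = 6·5 - 9 = 21. Coeff of t: A = 6
Result: 6/(t - 5) + 21/(t - 5)²


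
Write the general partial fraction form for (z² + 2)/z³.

Repeated linear factor (power 3): α/z + β/z² + γ/z³


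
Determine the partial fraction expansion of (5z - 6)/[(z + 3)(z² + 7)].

At z=-3: α = (5·(-3) - 6)/((-3)² + 7) = -21/16. β = -α = 21/16, γ = 5 - (-3)·α = 17/16
Result: (-21/16)/(z + 3) + ((21/16)z + 17/16)/(z² + 7)


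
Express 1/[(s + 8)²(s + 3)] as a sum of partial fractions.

Cover-up at s=-3: γ = 1/(-3 + 8)² = 1/25. Cover-up at s=-8: β = 1/(-8 + 3) = -1/5. Comparing s² coeff: α = -γ = -1/25
Result: (-1/25)/(s + 8) - (1/5)/(s + 8)² + (1/25)/(s + 3)


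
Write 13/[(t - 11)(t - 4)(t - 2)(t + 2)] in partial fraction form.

Using Heaviside cover-up: (1/63)/(t - 11) - (13/84)/(t - 4) + (13/72)/(t - 2) - (1/24)/(t + 2)


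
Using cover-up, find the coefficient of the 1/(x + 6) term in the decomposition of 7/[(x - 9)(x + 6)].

Cover (x + 6), set x=-6: 7/((x - 9) at x=-6) = 7/(-15) = -7/15


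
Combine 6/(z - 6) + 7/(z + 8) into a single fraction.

Common denominator (z - 6)(z + 8). Numerator: 6(z + 8) + 7(z - 6) = (6z + 48) + (7z - 42) = 13z + 6
Result: (13z + 6)/[(z - 6)(z + 8)]


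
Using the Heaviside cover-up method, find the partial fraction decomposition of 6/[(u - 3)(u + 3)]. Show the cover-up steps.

Cover (u - 3): set u=3, get P = 6/(3 + 3) = 1. Cover (u + 3): set u=-3, get Q = 6/(-3 - 3) = -1.
Result: 1/(u - 3) - 1/(u + 3)


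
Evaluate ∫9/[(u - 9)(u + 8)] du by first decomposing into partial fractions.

Decompose: 9/[(u - 9)(u + 8)] = (9/17)/(u - 9) - (9/17)/(u + 8). Integrate each term: (9/17) ln|(u - 9)| - (9/17) ln|(u + 8)| + C


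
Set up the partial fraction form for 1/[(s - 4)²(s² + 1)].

Repeated linear + quadratic: α/(s - 4) + β/(s - 4)² + (γs + δ)/(s² + 1)


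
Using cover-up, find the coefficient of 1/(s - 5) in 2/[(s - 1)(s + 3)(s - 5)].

Cover (s - 5), set s=5: 2/[(5 - 1)(5 + 3)] = 1/16


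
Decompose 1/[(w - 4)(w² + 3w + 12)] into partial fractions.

Cover-up at w = 4: P = 1/(4² + 3·4 + 12) = 1/40. Then Q = -P = -1/40, R = -P·(3 + 4) = -7/40
Result: (1/40)/(w - 4) - ((1/40)w + 7/40)/(w² + 3w + 12)


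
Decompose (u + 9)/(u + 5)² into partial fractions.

(u + 9) = P(u + 5) + Q. At u = -5: Q = 1·(-5) + 9 = 4. Coeff of u: P = 1
Result: 1/(u + 5) + 4/(u + 5)²


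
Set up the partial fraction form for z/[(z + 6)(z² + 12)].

Linear + irreducible quadratic: α/(z + 6) + (βz + γ)/(z² + 12)


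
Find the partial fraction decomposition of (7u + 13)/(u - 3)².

(7u + 13) = P(u - 3) + Q. At u = 3: Q = 7·3 + 13 = 34. Coeff of u: P = 7
Result: 7/(u - 3) + 34/(u - 3)²


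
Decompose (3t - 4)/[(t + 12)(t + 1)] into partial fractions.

At t=-12: α = (3·(-12) - 4)/(-12 + 1) = 40/11. At t=-1: β = (3·(-1) - 4)/(-1 + 12) = -7/11
Result: (40/11)/(t + 12) - (7/11)/(t + 1)


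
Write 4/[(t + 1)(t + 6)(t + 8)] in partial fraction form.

Using cover-up method: α = 4/35, β = -2/5, γ = 2/7
Result: (4/35)/(t + 1) - (2/5)/(t + 6) + (2/7)/(t + 8)


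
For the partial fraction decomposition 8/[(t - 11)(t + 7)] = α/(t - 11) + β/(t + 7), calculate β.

Cover-up at t = -7: β = 8/(-7 - 11) = -8/18 = -4/9


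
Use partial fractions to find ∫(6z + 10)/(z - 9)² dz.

Decompose: A = 6, B = 6·9 + 10 = 64, so (6z + 10)/(z - 9)² = 6/(z - 9) + 64/(z - 9)². Integrate: ∫ A/(z - 9) dz = 6 ln|(z - 9)|; ∫ B/(z - 9)² dz = -64/(z - 9). Sum: 6 ln|(z - 9)| - 64/(z - 9) + C


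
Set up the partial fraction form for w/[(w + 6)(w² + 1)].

Linear + irreducible quadratic: P/(w + 6) + (Qw + R)/(w² + 1)


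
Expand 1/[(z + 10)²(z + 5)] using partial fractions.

Cover-up at z=-5: R = 1/(-5 + 10)² = 1/25. Cover-up at z=-10: Q = 1/(-10 + 5) = -1/5. Comparing z² coeff: P = -R = -1/25
Result: (-1/25)/(z + 10) - (1/5)/(z + 10)² + (1/25)/(z + 5)


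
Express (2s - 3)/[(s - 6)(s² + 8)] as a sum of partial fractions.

At s=6: α = (2·6 - 3)/(6² + 8) = 9/44. β = -α = -9/44, γ = 2 - 6·α = 17/22
Result: (9/44)/(s - 6) - ((9/44)s - 17/22)/(s² + 8)


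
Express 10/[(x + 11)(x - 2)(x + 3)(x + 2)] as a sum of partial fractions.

Using Heaviside cover-up: (-5/468)/(x + 11) + (1/26)/(x - 2) + (1/4)/(x + 3) - (5/18)/(x + 2)


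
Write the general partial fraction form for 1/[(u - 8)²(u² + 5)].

Repeated linear + quadratic: P/(u - 8) + Q/(u - 8)² + (Ru + S)/(u² + 5)


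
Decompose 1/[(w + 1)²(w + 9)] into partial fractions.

Cover-up at w=-9: C = 1/(-9 + 1)² = 1/64. Cover-up at w=-1: B = 1/(-1 + 9) = 1/8. Comparing w² coeff: A = -C = -1/64
Result: (-1/64)/(w + 1) + (1/8)/(w + 1)² + (1/64)/(w + 9)


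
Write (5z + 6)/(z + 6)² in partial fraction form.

(5z + 6) = α(z + 6) + β. At z = -6: β = 5·(-6) + 6 = -24. Coeff of z: α = 5
Result: 5/(z + 6) - 24/(z + 6)²


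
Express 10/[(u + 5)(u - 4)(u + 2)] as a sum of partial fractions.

Using cover-up method: α = 10/27, β = 5/27, γ = -5/9
Result: (10/27)/(u + 5) + (5/27)/(u - 4) - (5/9)/(u + 2)


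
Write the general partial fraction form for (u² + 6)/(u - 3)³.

Repeated linear factor (power 3): A/(u - 3) + B/(u - 3)² + C/(u - 3)³


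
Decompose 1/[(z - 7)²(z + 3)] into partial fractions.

Cover-up at z=-3: C = 1/(-3 - 7)² = 1/100. Cover-up at z=7: B = 1/(7 + 3) = 1/10. Comparing z² coeff: A = -C = -1/100
Result: (-1/100)/(z - 7) + (1/10)/(z - 7)² + (1/100)/(z + 3)


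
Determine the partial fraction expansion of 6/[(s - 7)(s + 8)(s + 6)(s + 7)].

Using Heaviside cover-up: (1/455)/(s - 7) - (1/5)/(s + 8) - (3/13)/(s + 6) + (3/7)/(s + 7)


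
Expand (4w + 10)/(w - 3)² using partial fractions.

(4w + 10) = A(w - 3) + B. At w = 3: B = 4·3 + 10 = 22. Coeff of w: A = 4
Result: 4/(w - 3) + 22/(w - 3)²


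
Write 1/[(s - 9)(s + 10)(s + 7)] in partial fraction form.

Using cover-up method: P = 1/304, Q = 1/57, R = -1/48
Result: (1/304)/(s - 9) + (1/57)/(s + 10) - (1/48)/(s + 7)


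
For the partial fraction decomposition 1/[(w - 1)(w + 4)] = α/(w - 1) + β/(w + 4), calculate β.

Cover-up at w = -4: β = 1/(-4 - 1) = -1/5


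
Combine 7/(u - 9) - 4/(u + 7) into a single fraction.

Common denominator (u - 9)(u + 7). Numerator: 7(u + 7) - 4(u - 9) = (7u + 49) - (4u - 36) = 3u + 85
Result: (3u + 85)/[(u - 9)(u + 7)]


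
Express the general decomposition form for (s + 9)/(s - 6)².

Repeated linear factor: A/(s - 6) + B/(s - 6)²


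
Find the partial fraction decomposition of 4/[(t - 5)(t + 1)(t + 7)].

Using cover-up method: P = 1/18, Q = -1/9, R = 1/18
Result: (1/18)/(t - 5) - (1/9)/(t + 1) + (1/18)/(t + 7)


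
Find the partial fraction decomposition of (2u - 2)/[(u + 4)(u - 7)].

At u=-4: P = (2·(-4) - 2)/(-4 - 7) = 10/11. At u=7: Q = (2·7 - 2)/(7 + 4) = 12/11
Result: (10/11)/(u + 4) + (12/11)/(u - 7)


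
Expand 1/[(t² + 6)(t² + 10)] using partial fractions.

Coefficient matching gives P = R = 0, Q = 1/(10-6) = 1/4, S = -Q = -1/4
Result: (1/4)/(t² + 6) - (1/4)/(t² + 10)


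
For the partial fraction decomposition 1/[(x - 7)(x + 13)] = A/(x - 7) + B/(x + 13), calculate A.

Cover-up at x = 7: A = 1/(7 + 13) = 1/20


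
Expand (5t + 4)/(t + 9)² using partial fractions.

(5t + 4) = A(t + 9) + B. At t = -9: B = 5·(-9) + 4 = -41. Coeff of t: A = 5
Result: 5/(t + 9) - 41/(t + 9)²


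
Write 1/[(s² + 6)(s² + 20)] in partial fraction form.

Coefficient matching gives α = γ = 0, β = 1/(20-6) = 1/14, δ = -β = -1/14
Result: (1/14)/(s² + 6) - (1/14)/(s² + 20)


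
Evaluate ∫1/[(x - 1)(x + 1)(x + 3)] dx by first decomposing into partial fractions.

Cover-up: α = 1/8, β = -1/4, γ = 1/8. Decomposition: (1/8)/(x - 1) - (1/4)/(x + 1) + (1/8)/(x + 3). Integrate each term: (1/8) ln|(x - 1)| - (1/4) ln|(x + 1)| + (1/8) ln|(x + 3)| + C


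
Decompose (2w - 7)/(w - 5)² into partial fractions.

(2w - 7) = P(w - 5) + Q. At w = 5: Q = 2·5 - 7 = 3. Coeff of w: P = 2
Result: 2/(w - 5) + 3/(w - 5)²


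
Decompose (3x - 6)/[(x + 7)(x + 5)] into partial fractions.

At x=-7: A = (3·(-7) - 6)/(-7 + 5) = 27/2. At x=-5: B = (3·(-5) - 6)/(-5 + 7) = -21/2
Result: (27/2)/(x + 7) - (21/2)/(x + 5)


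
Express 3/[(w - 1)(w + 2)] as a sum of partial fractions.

3/(w - 1)(w + 2) = α/(w - 1) + β/(w + 2). α = 3/(1 + 2) = 1, β = 3/(-2 - 1) = -1
Result: 1/(w - 1) - 1/(w + 2)


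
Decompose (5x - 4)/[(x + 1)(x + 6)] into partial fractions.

At x=-1: α = (5·(-1) - 4)/(-1 + 6) = -9/5. At x=-6: β = (5·(-6) - 4)/(-6 + 1) = 34/5
Result: (-9/5)/(x + 1) + (34/5)/(x + 6)


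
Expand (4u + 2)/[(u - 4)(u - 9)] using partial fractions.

At u=4: P = (4·4 + 2)/(4 - 9) = -18/5. At u=9: Q = (4·9 + 2)/(9 - 4) = 38/5
Result: (-18/5)/(u - 4) + (38/5)/(u - 9)


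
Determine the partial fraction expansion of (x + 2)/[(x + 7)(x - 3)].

At x=-7: P = (1·(-7) + 2)/(-7 - 3) = 1/2. At x=3: Q = (1·3 + 2)/(3 + 7) = 1/2
Result: (1/2)/(x + 7) + (1/2)/(x - 3)


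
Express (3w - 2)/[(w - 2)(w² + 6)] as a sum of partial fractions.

At w=2: A = (3·2 - 2)/(2² + 6) = 2/5. B = -A = -2/5, C = 3 - 2·A = 11/5
Result: (2/5)/(w - 2) - ((2/5)w - 11/5)/(w² + 6)


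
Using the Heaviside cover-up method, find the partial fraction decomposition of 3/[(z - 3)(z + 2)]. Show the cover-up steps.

Cover (z - 3): set z=3, get α = 3/(3 + 2) = 3/5. Cover (z + 2): set z=-2, get β = 3/(-2 - 3) = -3/5.
Result: (3/5)/(z - 3) - (3/5)/(z + 2)


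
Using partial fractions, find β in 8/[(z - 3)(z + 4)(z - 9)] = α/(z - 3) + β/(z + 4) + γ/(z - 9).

Cover-up at z = -4: β = 8/[(-4 - 3)(-4 - 9)] = 8/[(-7)(-13)] = 8/91


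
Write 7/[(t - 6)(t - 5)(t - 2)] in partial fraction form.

Using cover-up method: P = 7/4, Q = -7/3, R = 7/12
Result: (7/4)/(t - 6) - (7/3)/(t - 5) + (7/12)/(t - 2)


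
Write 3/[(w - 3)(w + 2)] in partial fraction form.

3/(w - 3)(w + 2) = α/(w - 3) + β/(w + 2). α = 3/(3 + 2) = 3/5, β = 3/(-2 - 3) = -3/5
Result: (3/5)/(w - 3) - (3/5)/(w + 2)


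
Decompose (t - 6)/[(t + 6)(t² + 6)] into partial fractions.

At t=-6: α = (1·(-6) - 6)/((-6)² + 6) = -2/7. β = -α = 2/7, γ = 1 - (-6)·α = -5/7
Result: (-2/7)/(t + 6) + ((2/7)t - 5/7)/(t² + 6)


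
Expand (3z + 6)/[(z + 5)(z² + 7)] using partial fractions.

At z=-5: A = (3·(-5) + 6)/((-5)² + 7) = -9/32. B = -A = 9/32, C = 3 - (-5)·A = 51/32
Result: (-9/32)/(z + 5) + ((9/32)z + 51/32)/(z² + 7)


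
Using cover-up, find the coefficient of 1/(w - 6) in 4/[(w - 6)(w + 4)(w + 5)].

Cover (w - 6), set w=6: 4/[(6 + 4)(6 + 5)] = 2/55


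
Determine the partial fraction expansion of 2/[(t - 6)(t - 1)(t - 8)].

Using cover-up method: α = -1/5, β = 2/35, γ = 1/7
Result: (-1/5)/(t - 6) + (2/35)/(t - 1) + (1/7)/(t - 8)


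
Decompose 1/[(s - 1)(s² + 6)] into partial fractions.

Cover-up at s = 1: α = 1/(1² + 6) = 1/7. Then β = -α = -1/7, γ = -α·(0 + 1) = -1/7
Result: (1/7)/(s - 1) - ((1/7)s + 1/7)/(s² + 6)


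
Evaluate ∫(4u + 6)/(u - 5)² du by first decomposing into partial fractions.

Decompose: α = 4, β = 4·5 + 6 = 26, so (4u + 6)/(u - 5)² = 4/(u - 5) + 26/(u - 5)². Integrate: ∫ α/(u - 5) du = 4 ln|(u - 5)|; ∫ β/(u - 5)² du = -26/(u - 5). Sum: 4 ln|(u - 5)| - 26/(u - 5) + C


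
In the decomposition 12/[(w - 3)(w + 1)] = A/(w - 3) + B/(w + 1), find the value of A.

Cover-up at w = 3: A = 12/(3 + 1) = 12/4 = 3


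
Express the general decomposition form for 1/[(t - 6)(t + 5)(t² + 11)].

Two linear + quadratic: P/(t - 6) + Q/(t + 5) + (Rt + S)/(t² + 11)


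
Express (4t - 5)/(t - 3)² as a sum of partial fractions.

(4t - 5) = A(t - 3) + B. At t = 3: B = 4·3 - 5 = 7. Coeff of t: A = 4
Result: 4/(t - 3) + 7/(t - 3)²


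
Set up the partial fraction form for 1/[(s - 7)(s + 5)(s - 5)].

Three distinct linear factors: A/(s - 7) + B/(s + 5) + C/(s - 5)


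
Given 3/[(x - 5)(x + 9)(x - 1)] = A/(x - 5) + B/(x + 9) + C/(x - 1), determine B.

Cover-up at x = -9: B = 3/[(-9 - 5)(-9 - 1)] = 3/[(-14)(-10)] = 3/140


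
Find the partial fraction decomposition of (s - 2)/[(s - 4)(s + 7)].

At s=4: α = (1·4 - 2)/(4 + 7) = 2/11. At s=-7: β = (1·(-7) - 2)/(-7 - 4) = 9/11
Result: (2/11)/(s - 4) + (9/11)/(s + 7)


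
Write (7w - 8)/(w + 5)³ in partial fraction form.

(7w - 8) = P(w + 5)² + Q(w + 5) + R. At w = -5: R = 7·(-5) - 8 = -43. Coefficients: P = 0, Q = 7
Result: 7/(w + 5)² - 43/(w + 5)³


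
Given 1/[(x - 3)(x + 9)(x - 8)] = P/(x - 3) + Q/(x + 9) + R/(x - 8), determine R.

Cover-up at x = 8: R = 1/[(8 - 3)(8 + 9)] = 1/[(5)(17)] = 1/85


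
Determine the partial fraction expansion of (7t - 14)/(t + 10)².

(7t - 14) = A(t + 10) + B. At t = -10: B = 7·(-10) - 14 = -84. Coeff of t: A = 7
Result: 7/(t + 10) - 84/(t + 10)²


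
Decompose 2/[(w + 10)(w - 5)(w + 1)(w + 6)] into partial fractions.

Using Heaviside cover-up: (-1/270)/(w + 10) + (1/495)/(w - 5) - (1/135)/(w + 1) + (1/110)/(w + 6)


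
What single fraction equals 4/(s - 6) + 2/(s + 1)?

Common denominator (s - 6)(s + 1). Numerator: 4(s + 1) + 2(s - 6) = (4s + 4) + (2s - 12) = 6s - 8
Result: (6s - 8)/[(s - 6)(s + 1)]


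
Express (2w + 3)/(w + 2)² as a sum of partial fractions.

(2w + 3) = α(w + 2) + β. At w = -2: β = 2·(-2) + 3 = -1. Coeff of w: α = 2
Result: 2/(w + 2) - 1/(w + 2)²


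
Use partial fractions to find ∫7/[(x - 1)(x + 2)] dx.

Decompose: 7/[(x - 1)(x + 2)] = (7/3)/(x - 1) - (7/3)/(x + 2). Integrate each term: (7/3) ln|(x - 1)| - (7/3) ln|(x + 2)| + C


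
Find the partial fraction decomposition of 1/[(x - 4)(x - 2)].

1/(x - 4)(x - 2) = P/(x - 4) + Q/(x - 2). P = 1/(4 - 2) = 1/2, Q = 1/(2 - 4) = -1/2
Result: (1/2)/(x - 4) - (1/2)/(x - 2)


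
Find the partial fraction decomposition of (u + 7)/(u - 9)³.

(u + 7) = α(u - 9)² + β(u - 9) + γ. At u = 9: γ = 1·9 + 7 = 16. Coefficients: α = 0, β = 1
Result: 1/(u - 9)² + 16/(u - 9)³


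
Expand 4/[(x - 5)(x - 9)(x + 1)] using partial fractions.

Using cover-up method: P = -1/6, Q = 1/10, R = 1/15
Result: (-1/6)/(x - 5) + (1/10)/(x - 9) + (1/15)/(x + 1)


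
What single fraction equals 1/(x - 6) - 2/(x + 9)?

Common denominator (x - 6)(x + 9). Numerator: 1(x + 9) - 2(x - 6) = (x + 9) - (2x - 12) = -x + 21
Result: (-x + 21)/[(x - 6)(x + 9)]


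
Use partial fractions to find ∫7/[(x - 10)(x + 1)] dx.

Decompose: 7/[(x - 10)(x + 1)] = (7/11)/(x - 10) - (7/11)/(x + 1). Integrate each term: (7/11) ln|(x - 10)| - (7/11) ln|(x + 1)| + C


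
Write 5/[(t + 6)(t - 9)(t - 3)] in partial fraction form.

Using cover-up method: P = 1/27, Q = 1/18, R = -5/54
Result: (1/27)/(t + 6) + (1/18)/(t - 9) - (5/54)/(t - 3)


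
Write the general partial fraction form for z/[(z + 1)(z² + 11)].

Linear + irreducible quadratic: α/(z + 1) + (βz + γ)/(z² + 11)


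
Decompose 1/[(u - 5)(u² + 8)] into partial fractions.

Cover-up at u = 5: P = 1/(5² + 8) = 1/33. Then Q = -P = -1/33, R = -P·(0 + 5) = -5/33
Result: (1/33)/(u - 5) - ((1/33)u + 5/33)/(u² + 8)


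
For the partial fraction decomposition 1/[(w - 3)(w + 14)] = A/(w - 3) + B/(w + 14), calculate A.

Cover-up at w = 3: A = 1/(3 + 14) = 1/17


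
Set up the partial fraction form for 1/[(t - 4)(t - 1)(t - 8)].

Three distinct linear factors: α/(t - 4) + β/(t - 1) + γ/(t - 8)


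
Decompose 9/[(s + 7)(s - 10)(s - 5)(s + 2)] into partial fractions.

Using Heaviside cover-up: (-3/340)/(s + 7) + (3/340)/(s - 10) - (3/140)/(s - 5) + (3/140)/(s + 2)


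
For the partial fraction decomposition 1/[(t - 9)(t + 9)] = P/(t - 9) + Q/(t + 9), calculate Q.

Cover-up at t = -9: Q = 1/(-9 - 9) = -1/18


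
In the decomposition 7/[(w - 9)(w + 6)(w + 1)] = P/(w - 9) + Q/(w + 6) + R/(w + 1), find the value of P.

Cover-up at w = 9: P = 7/[(9 + 6)(9 + 1)] = 7/[(15)(10)] = 7/150


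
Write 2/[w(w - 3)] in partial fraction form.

2/w(w - 3) = P/w + Q/(w - 3). P = 2/(0 - 3) = -2/3, Q = 2/(3 - 0) = 2/3
Result: (-2/3)/w + (2/3)/(w - 3)


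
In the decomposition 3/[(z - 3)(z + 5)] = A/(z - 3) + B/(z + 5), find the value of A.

Cover-up at z = 3: A = 3/(3 + 5) = 3/8


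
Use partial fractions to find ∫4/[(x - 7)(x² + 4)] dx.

Cover-up at x=7: P = 4/(7²+4) = 4/53. Coeff matching: Q = -4/53, R = -28/53. Decomposition: (4/53)/(x - 7) - ((4/53)x + 28/53)/(x² + 4). Integrate: linear → ln, quadratic → (1/2)ln + arctan: (4/53) ln|(x - 7)| - (2/53) ln(x² + 4) - (14/53) arctan(x/2) + C


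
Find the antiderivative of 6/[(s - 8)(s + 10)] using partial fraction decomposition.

Decompose: 6/[(s - 8)(s + 10)] = (1/3)/(s - 8) - (1/3)/(s + 10). Integrate each term: (1/3) ln|(s - 8)| - (1/3) ln|(s + 10)| + C


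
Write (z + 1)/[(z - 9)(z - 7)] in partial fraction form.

At z=9: P = (1·9 + 1)/(9 - 7) = 5. At z=7: Q = (1·7 + 1)/(7 - 9) = -4
Result: 5/(z - 9) - 4/(z - 7)


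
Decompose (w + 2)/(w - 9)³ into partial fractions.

(w + 2) = α(w - 9)² + β(w - 9) + γ. At w = 9: γ = 1·9 + 2 = 11. Coefficients: α = 0, β = 1
Result: 1/(w - 9)² + 11/(w - 9)³


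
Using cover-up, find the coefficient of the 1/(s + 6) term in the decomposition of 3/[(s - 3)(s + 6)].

Cover (s + 6), set s=-6: 3/((s - 3) at s=-6) = 3/(-9) = -1/3


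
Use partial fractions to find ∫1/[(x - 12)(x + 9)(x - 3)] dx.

Cover-up: A = 1/189, B = 1/252, C = -1/108. Decomposition: (1/189)/(x - 12) + (1/252)/(x + 9) - (1/108)/(x - 3). Integrate each term: (1/189) ln|(x - 12)| + (1/252) ln|(x + 9)| - (1/108) ln|(x - 3)| + C


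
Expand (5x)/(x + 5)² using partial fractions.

(5x) = α(x + 5) + β. At x = -5: β = 5·(-5) + 0 = -25. Coeff of x: α = 5
Result: 5/(x + 5) - 25/(x + 5)²


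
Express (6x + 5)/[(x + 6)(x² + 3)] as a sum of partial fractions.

At x=-6: α = (6·(-6) + 5)/((-6)² + 3) = -31/39. β = -α = 31/39, γ = 6 - (-6)·α = 16/13
Result: (-31/39)/(x + 6) + ((31/39)x + 16/13)/(x² + 3)


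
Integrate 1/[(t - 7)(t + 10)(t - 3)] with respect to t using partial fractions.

Cover-up: α = 1/68, β = 1/221, γ = -1/52. Decomposition: (1/68)/(t - 7) + (1/221)/(t + 10) - (1/52)/(t - 3). Integrate each term: (1/68) ln|(t - 7)| + (1/221) ln|(t + 10)| - (1/52) ln|(t - 3)| + C


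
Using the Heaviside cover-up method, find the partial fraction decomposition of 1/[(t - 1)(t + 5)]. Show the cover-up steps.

Cover (t - 1): set t=1, get P = 1/(1 + 5) = 1/6. Cover (t + 5): set t=-5, get Q = 1/(-5 - 1) = -1/6.
Result: (1/6)/(t - 1) - (1/6)/(t + 5)


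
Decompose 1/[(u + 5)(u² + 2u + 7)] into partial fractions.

Cover-up at u = -5: α = 1/((-5)² + 2·(-5) + 7) = 1/22. Then β = -α = -1/22, γ = -α·(2 - 5) = 3/22
Result: (1/22)/(u + 5) - ((1/22)u - 3/22)/(u² + 2u + 7)


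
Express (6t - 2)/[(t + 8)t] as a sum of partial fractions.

At t=-8: α = (6·(-8) - 2)/(-8 - 0) = 25/4. At t=0: β = (6·0 - 2)/(0 + 8) = -1/4
Result: (25/4)/(t + 8) - (1/4)/t


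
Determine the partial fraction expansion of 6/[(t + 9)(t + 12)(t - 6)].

Using cover-up method: α = -2/15, β = 1/9, γ = 1/45
Result: (-2/15)/(t + 9) + (1/9)/(t + 12) + (1/45)/(t - 6)


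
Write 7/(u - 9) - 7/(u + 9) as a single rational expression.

Common denominator (u - 9)(u + 9). Numerator: 7(u + 9) - 7(u - 9) = (7u + 63) - (7u - 63) = 126
Result: (126)/[(u - 9)(u + 9)]


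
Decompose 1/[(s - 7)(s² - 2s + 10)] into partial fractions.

Cover-up at s = 7: A = 1/(7² - 2·7 + 10) = 1/45. Then B = -A = -1/45, C = -A·(-2 + 7) = -1/9
Result: (1/45)/(s - 7) - ((1/45)s + 1/9)/(s² - 2s + 10)


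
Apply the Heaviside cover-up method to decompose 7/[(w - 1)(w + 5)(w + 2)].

Cover (w - 1), w=1: A = 7/[(1 + 5)(1 + 2)] = 7/18. Cover (w + 5), w=-5: B = 7/[(-5 - 1)(-5 + 2)] = 7/18. Cover (w + 2), w=-2: C = 7/[(-2 - 1)(-2 + 5)] = -7/9.
Result: (7/18)/(w - 1) + (7/18)/(w + 5) - (7/9)/(w + 2)


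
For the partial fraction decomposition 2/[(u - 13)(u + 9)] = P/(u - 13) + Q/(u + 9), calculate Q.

Cover-up at u = -9: Q = 2/(-9 - 13) = -2/22 = -1/11


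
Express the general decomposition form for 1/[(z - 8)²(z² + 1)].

Repeated linear + quadratic: α/(z - 8) + β/(z - 8)² + (γz + δ)/(z² + 1)


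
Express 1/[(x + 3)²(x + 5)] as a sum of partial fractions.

Cover-up at x=-5: R = 1/(-5 + 3)² = 1/4. Cover-up at x=-3: Q = 1/(-3 + 5) = 1/2. Comparing x² coeff: P = -R = -1/4
Result: (-1/4)/(x + 3) + (1/2)/(x + 3)² + (1/4)/(x + 5)


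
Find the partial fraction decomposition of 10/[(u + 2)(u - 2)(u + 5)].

Using cover-up method: P = -5/6, Q = 5/14, R = 10/21
Result: (-5/6)/(u + 2) + (5/14)/(u - 2) + (10/21)/(u + 5)


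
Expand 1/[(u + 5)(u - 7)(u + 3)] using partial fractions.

Using cover-up method: α = 1/24, β = 1/120, γ = -1/20
Result: (1/24)/(u + 5) + (1/120)/(u - 7) - (1/20)/(u + 3)


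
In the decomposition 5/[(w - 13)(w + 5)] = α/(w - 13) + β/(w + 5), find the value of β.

Cover-up at w = -5: β = 5/(-5 - 13) = -5/18


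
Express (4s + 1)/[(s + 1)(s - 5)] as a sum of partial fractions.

At s=-1: P = (4·(-1) + 1)/(-1 - 5) = 1/2. At s=5: Q = (4·5 + 1)/(5 + 1) = 7/2
Result: (1/2)/(s + 1) + (7/2)/(s - 5)


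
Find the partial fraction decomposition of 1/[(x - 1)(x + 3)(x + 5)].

Using cover-up method: P = 1/24, Q = -1/8, R = 1/12
Result: (1/24)/(x - 1) - (1/8)/(x + 3) + (1/12)/(x + 5)


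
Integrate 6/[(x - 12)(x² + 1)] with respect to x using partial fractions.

Cover-up at x=12: A = 6/(12²+1) = 6/145. Coeff matching: B = -6/145, C = -72/145. Decomposition: (6/145)/(x - 12) - ((6/145)x + 72/145)/(x² + 1). Integrate: linear → ln, quadratic → (1/2)ln + arctan: (6/145) ln|(x - 12)| - (3/145) ln(x² + 1) - (72/145) arctan(x) + C


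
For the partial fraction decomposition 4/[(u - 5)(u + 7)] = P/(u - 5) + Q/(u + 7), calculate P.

Cover-up at u = 5: P = 4/(5 + 7) = 4/12 = 1/3


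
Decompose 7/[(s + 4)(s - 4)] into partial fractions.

7/(s + 4)(s - 4) = A/(s + 4) + B/(s - 4). A = 7/(-4 - 4) = -7/8, B = 7/(4 + 4) = 7/8
Result: (-7/8)/(s + 4) + (7/8)/(s - 4)


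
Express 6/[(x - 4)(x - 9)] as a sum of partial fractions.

6/(x - 4)(x - 9) = P/(x - 4) + Q/(x - 9). P = 6/(4 - 9) = -6/5, Q = 6/(9 - 4) = 6/5
Result: (-6/5)/(x - 4) + (6/5)/(x - 9)


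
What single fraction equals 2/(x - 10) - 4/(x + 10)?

Common denominator (x - 10)(x + 10). Numerator: 2(x + 10) - 4(x - 10) = (2x + 20) - (4x - 40) = -2x + 60
Result: (-2x + 60)/[(x - 10)(x + 10)]


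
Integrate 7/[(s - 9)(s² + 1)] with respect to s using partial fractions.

Cover-up at s=9: α = 7/(9²+1) = 7/82. Coeff matching: β = -7/82, γ = -63/82. Decomposition: (7/82)/(s - 9) - ((7/82)s + 63/82)/(s² + 1). Integrate: linear → ln, quadratic → (1/2)ln + arctan: (7/82) ln|(s - 9)| - (7/164) ln(s² + 1) - (63/82) arctan(s) + C


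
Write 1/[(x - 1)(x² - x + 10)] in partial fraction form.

Cover-up at x = 1: α = 1/(1² - 1·1 + 10) = 1/10. Then β = -α = -1/10, γ = -α·(-1 + 1) = 0
Result: (1/10)/(x - 1) - ((1/10)x)/(x² - x + 10)


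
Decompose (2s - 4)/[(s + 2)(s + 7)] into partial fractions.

At s=-2: α = (2·(-2) - 4)/(-2 + 7) = -8/5. At s=-7: β = (2·(-7) - 4)/(-7 + 2) = 18/5
Result: (-8/5)/(s + 2) + (18/5)/(s + 7)


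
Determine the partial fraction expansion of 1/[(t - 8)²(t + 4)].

Cover-up at t=-4: γ = 1/(-4 - 8)² = 1/144. Cover-up at t=8: β = 1/(8 + 4) = 1/12. Comparing t² coeff: α = -γ = -1/144
Result: (-1/144)/(t - 8) + (1/12)/(t - 8)² + (1/144)/(t + 4)


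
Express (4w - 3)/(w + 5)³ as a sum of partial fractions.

(4w - 3) = P(w + 5)² + Q(w + 5) + R. At w = -5: R = 4·(-5) - 3 = -23. Coefficients: P = 0, Q = 4
Result: 4/(w + 5)² - 23/(w + 5)³


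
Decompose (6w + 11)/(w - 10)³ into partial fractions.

(6w + 11) = P(w - 10)² + Q(w - 10) + R. At w = 10: R = 6·10 + 11 = 71. Coefficients: P = 0, Q = 6
Result: 6/(w - 10)² + 71/(w - 10)³


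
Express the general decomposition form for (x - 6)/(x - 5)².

Repeated linear factor: P/(x - 5) + Q/(x - 5)²


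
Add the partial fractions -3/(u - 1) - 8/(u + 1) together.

Common denominator (u - 1)(u + 1). Numerator: -3(u + 1) - 8(u - 1) = (-3u - 3) - (8u - 8) = -11u + 5
Result: (-11u + 5)/[(u - 1)(u + 1)]


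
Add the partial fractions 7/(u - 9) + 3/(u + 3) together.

Common denominator (u - 9)(u + 3). Numerator: 7(u + 3) + 3(u - 9) = (7u + 21) + (3u - 27) = 10u - 6
Result: (10u - 6)/[(u - 9)(u + 3)]


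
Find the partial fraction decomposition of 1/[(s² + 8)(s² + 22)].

Coefficient matching gives A = C = 0, B = 1/(22-8) = 1/14, D = -B = -1/14
Result: (1/14)/(s² + 8) - (1/14)/(s² + 22)


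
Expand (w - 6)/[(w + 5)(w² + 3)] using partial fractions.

At w=-5: α = (1·(-5) - 6)/((-5)² + 3) = -11/28. β = -α = 11/28, γ = 1 - (-5)·α = -27/28
Result: (-11/28)/(w + 5) + ((11/28)w - 27/28)/(w² + 3)


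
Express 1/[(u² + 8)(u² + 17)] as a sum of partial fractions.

Coefficient matching gives α = γ = 0, β = 1/(17-8) = 1/9, δ = -β = -1/9
Result: (1/9)/(u² + 8) - (1/9)/(u² + 17)


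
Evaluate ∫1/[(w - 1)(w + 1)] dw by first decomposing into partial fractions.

Decompose: 1/[(w - 1)(w + 1)] = (1/2)/(w - 1) - (1/2)/(w + 1). Integrate each term: (1/2) ln|(w - 1)| - (1/2) ln|(w + 1)| + C


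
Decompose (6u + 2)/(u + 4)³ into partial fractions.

(6u + 2) = A(u + 4)² + B(u + 4) + C. At u = -4: C = 6·(-4) + 2 = -22. Coefficients: A = 0, B = 6
Result: 6/(u + 4)² - 22/(u + 4)³


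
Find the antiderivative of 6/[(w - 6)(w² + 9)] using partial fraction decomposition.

Cover-up at w=6: P = 6/(6²+9) = 2/15. Coeff matching: Q = -2/15, R = -4/5. Decomposition: (2/15)/(w - 6) - ((2/15)w + 4/5)/(w² + 9). Integrate: linear → ln, quadratic → (1/2)ln + arctan: (2/15) ln|(w - 6)| - (1/15) ln(w² + 9) - (4/15) arctan(w/3) + C


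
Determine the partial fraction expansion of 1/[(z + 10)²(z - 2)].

Cover-up at z=2: C = 1/(2 + 10)² = 1/144. Cover-up at z=-10: B = 1/(-10 - 2) = -1/12. Comparing z² coeff: A = -C = -1/144
Result: (-1/144)/(z + 10) - (1/12)/(z + 10)² + (1/144)/(z - 2)


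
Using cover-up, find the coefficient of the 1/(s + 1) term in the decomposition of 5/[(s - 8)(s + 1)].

Cover (s + 1), set s=-1: 5/((s - 8) at s=-1) = 5/(-9) = -5/9


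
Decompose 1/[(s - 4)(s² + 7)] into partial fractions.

Cover-up at s = 4: A = 1/(4² + 7) = 1/23. Then B = -A = -1/23, C = -A·(0 + 4) = -4/23
Result: (1/23)/(s - 4) - ((1/23)s + 4/23)/(s² + 7)


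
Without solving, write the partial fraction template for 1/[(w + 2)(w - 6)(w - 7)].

Three distinct linear factors: α/(w + 2) + β/(w - 6) + γ/(w - 7)


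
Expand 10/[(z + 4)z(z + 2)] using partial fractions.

Using cover-up method: P = 5/4, Q = 5/4, R = -5/2
Result: (5/4)/(z + 4) + (5/4)/z - (5/2)/(z + 2)


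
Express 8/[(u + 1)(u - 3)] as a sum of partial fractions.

8/(u + 1)(u - 3) = α/(u + 1) + β/(u - 3). α = 8/(-1 - 3) = -2, β = 8/(3 + 1) = 2
Result: -2/(u + 1) + 2/(u - 3)


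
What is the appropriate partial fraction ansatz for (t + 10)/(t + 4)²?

Repeated linear factor: A/(t + 4) + B/(t + 4)²


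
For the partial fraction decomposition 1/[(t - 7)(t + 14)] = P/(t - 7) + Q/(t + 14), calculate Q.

Cover-up at t = -14: Q = 1/(-14 - 7) = -1/21


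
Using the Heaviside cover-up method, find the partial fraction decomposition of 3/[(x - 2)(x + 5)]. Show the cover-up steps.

Cover (x - 2): set x=2, get P = 3/(2 + 5) = 3/7. Cover (x + 5): set x=-5, get Q = 3/(-5 - 2) = -3/7.
Result: (3/7)/(x - 2) - (3/7)/(x + 5)


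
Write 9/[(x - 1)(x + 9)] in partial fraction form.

9/(x - 1)(x + 9) = A/(x - 1) + B/(x + 9). A = 9/(1 + 9) = 9/10, B = 9/(-9 - 1) = -9/10
Result: (9/10)/(x - 1) - (9/10)/(x + 9)


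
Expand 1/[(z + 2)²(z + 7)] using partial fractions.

Cover-up at z=-7: R = 1/(-7 + 2)² = 1/25. Cover-up at z=-2: Q = 1/(-2 + 7) = 1/5. Comparing z² coeff: P = -R = -1/25
Result: (-1/25)/(z + 2) + (1/5)/(z + 2)² + (1/25)/(z + 7)


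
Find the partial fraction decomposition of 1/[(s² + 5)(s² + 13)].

Coefficient matching gives P = R = 0, Q = 1/(13-5) = 1/8, S = -Q = -1/8
Result: (1/8)/(s² + 5) - (1/8)/(s² + 13)


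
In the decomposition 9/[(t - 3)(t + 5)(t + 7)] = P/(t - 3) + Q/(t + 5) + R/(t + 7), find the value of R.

Cover-up at t = -7: R = 9/[(-7 - 3)(-7 + 5)] = 9/[(-10)(-2)] = 9/20


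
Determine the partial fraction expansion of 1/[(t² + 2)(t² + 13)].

Coefficient matching gives A = C = 0, B = 1/(13-2) = 1/11, D = -B = -1/11
Result: (1/11)/(t² + 2) - (1/11)/(t² + 13)


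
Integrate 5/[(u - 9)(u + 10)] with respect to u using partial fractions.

Decompose: 5/[(u - 9)(u + 10)] = (5/19)/(u - 9) - (5/19)/(u + 10). Integrate each term: (5/19) ln|(u - 9)| - (5/19) ln|(u + 10)| + C


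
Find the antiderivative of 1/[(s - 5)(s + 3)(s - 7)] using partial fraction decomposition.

Cover-up: A = -1/16, B = 1/80, C = 1/20. Decomposition: (-1/16)/(s - 5) + (1/80)/(s + 3) + (1/20)/(s - 7). Integrate each term: (-1/16) ln|(s - 5)| + (1/80) ln|(s + 3)| + (1/20) ln|(s - 7)| + C


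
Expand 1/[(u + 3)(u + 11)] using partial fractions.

1/(u + 3)(u + 11) = P/(u + 3) + Q/(u + 11). P = 1/(-3 + 11) = 1/8, Q = 1/(-11 + 3) = -1/8
Result: (1/8)/(u + 3) - (1/8)/(u + 11)


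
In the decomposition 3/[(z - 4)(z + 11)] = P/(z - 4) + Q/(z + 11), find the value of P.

Cover-up at z = 4: P = 3/(4 + 11) = 3/15 = 1/5


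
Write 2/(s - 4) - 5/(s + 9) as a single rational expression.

Common denominator (s - 4)(s + 9). Numerator: 2(s + 9) - 5(s - 4) = (2s + 18) - (5s - 20) = -3s + 38
Result: (-3s + 38)/[(s - 4)(s + 9)]


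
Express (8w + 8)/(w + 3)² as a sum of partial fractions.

(8w + 8) = α(w + 3) + β. At w = -3: β = 8·(-3) + 8 = -16. Coeff of w: α = 8
Result: 8/(w + 3) - 16/(w + 3)²


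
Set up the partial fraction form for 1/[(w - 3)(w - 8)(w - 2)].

Three distinct linear factors: P/(w - 3) + Q/(w - 8) + R/(w - 2)


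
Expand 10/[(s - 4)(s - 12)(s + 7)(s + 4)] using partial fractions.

Using Heaviside cover-up: (-5/352)/(s - 4) + (5/1216)/(s - 12) - (10/627)/(s + 7) + (5/192)/(s + 4)


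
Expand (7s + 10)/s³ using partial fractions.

(7s + 10) = Ps² + Qs + R. At s = 0: R = 7·0 + 10 = 10. Coefficients: P = 0, Q = 7
Result: 7/s² + 10/s³


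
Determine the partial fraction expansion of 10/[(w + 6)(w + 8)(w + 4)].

Using cover-up method: P = -5/2, Q = 5/4, R = 5/4
Result: (-5/2)/(w + 6) + (5/4)/(w + 8) + (5/4)/(w + 4)


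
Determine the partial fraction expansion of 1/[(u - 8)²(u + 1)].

Cover-up at u=-1: γ = 1/(-1 - 8)² = 1/81. Cover-up at u=8: β = 1/(8 + 1) = 1/9. Comparing u² coeff: α = -γ = -1/81
Result: (-1/81)/(u - 8) + (1/9)/(u - 8)² + (1/81)/(u + 1)


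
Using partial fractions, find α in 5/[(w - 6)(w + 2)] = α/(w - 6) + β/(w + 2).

Cover-up at w = 6: α = 5/(6 + 2) = 5/8


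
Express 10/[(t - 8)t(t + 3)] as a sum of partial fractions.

Using cover-up method: A = 5/44, B = -5/12, C = 10/33
Result: (5/44)/(t - 8) - (5/12)/t + (10/33)/(t + 3)


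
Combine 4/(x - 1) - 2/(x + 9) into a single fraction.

Common denominator (x - 1)(x + 9). Numerator: 4(x + 9) - 2(x - 1) = (4x + 36) - (2x - 2) = 2x + 38
Result: (2x + 38)/[(x - 1)(x + 9)]


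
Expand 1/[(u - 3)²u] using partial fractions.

Cover-up at u=0: γ = 1/(0 - 3)² = 1/9. Cover-up at u=3: β = 1/(3 - 0) = 1/3. Comparing u² coeff: α = -γ = -1/9
Result: (-1/9)/(u - 3) + (1/3)/(u - 3)² + (1/9)/u


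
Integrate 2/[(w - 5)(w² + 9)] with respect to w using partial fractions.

Cover-up at w=5: P = 2/(5²+9) = 1/17. Coeff matching: Q = -1/17, R = -5/17. Decomposition: (1/17)/(w - 5) - ((1/17)w + 5/17)/(w² + 9). Integrate: linear → ln, quadratic → (1/2)ln + arctan: (1/17) ln|(w - 5)| - (1/34) ln(w² + 9) - (5/51) arctan(w/3) + C
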